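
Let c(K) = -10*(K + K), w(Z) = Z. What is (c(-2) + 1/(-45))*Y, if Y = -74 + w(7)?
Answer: -120533/45 ≈ -2678.5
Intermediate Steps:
c(K) = -20*K
Y = -67 (Y = -74 + 7 = -67)
(c(-2) + 1/(-45))*Y = (-20*(-2) + 1/(-45))*(-67) = (40 - 1/45)*(-67) = (1799/45)*(-67) = -120533/45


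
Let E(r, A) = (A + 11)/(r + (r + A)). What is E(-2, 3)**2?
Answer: 196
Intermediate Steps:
E(r, A) = (11 + A)/(A + 2*r) (E(r, A) = (11 + A)/(r + (A + r)) = (11 + A)/(A + 2*r))
E(-2, 3)**2 = ((11 + 3)/(3 + 2*(-2)))**2 = (14/(3 - 4))**2 = (14/(-1))**2 = (-1*14)**2 = (-14)**2 = 196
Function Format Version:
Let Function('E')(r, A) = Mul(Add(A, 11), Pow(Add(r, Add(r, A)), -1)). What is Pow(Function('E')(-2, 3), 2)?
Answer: 196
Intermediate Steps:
Function('E')(r, A) = Mul(Pow(Add(A, Mul(2, r)), -1), Add(11, A)) (Function('E')(r, A) = Mul(Add(11, A), Pow(Add(r, Add(A, r)), -1)) = Mul(Add(11, A), Pow(Add(A, Mul(2, r)), -1)) = Mul(Pow(Add(A, Mul(2, r)), -1), Add(11, A)))
Pow(Function('E')(-2, 3), 2) = Pow(Mul(Pow(Add(3, Mul(2, -2)), -1), Add(11, 3)), 2) = Pow(Mul(Pow(Add(3, -4), -1), 14), 2) = Pow(Mul(Pow(-1, -1), 14), 2) = Pow(Mul(-1, 14), 2) = Pow(-14, 2) = 196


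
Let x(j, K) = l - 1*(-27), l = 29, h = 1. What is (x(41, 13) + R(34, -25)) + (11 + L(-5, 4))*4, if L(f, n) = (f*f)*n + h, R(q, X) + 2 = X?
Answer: 477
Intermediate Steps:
R(q, X) = -2 + X
L(f, n) = 1 + n*f**2 (L(f, n) = (f*f)*n + 1 = f**2*n + 1 = n*f**2 + 1 = 1 + n*f**2)
x(j, K) = 56 (x(j, K) = 29 - 1*(-27) = 29 + 27 = 56)
(x(41, 13) + R(34, -25)) + (11 + L(-5, 4))*4 = (56 + (-2 - 25)) + (11 + (1 + 4*(-5)**2))*4 = (56 - 27) + (11 + (1 + 4*25))*4 = 29 + (11 + (1 + 100))*4 = 29 + (11 + 101)*4 = 29 + 112*4 = 29 + 448 = 477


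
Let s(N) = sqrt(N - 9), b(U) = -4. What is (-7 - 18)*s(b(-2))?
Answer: -25*I*sqrt(13) ≈ -90.139*I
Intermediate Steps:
s(N) = sqrt(-9 + N)
(-7 - 18)*s(b(-2)) = (-7 - 18)*sqrt(-9 - 4) = -25*I*sqrt(13)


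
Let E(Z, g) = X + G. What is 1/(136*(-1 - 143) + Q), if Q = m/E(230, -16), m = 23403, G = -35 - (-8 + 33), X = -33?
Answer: -31/614905 ≈ -5.0414e-5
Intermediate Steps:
G = -60 (G = -35 - 1*25 = -35 - 25 = -60)
E(Z, g) = -93 (E(Z, g) = -33 - 60 = -93)
Q = -7801/31 (Q = 23403/(-93) = 23403*(-1/93) = -7801/31 ≈ -251.65)
1/(136*(-1 - 143) + Q) = 1/(136*(-1 - 143) - 7801/31) = 1/(136*(-144) - 7801/31) = 1/(-19584 - 7801/31) = 1/(-614905/31) = -31/614905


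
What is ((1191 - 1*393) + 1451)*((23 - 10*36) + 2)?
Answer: -753415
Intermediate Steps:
((1191 - 1*393) + 1451)*((23 - 10*36) + 2) = ((1191 - 393) + 1451)*((23 - 360) + 2) = (798 + 1451)*(-337 + 2) = 2249*(-335) = -753415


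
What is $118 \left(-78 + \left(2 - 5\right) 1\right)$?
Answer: $-9558$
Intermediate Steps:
$118 \left(-78 + \left(2 - 5\right) 1\right) = 118 \left(-78 - 3\right) = 118 \left(-81\right) = -9558$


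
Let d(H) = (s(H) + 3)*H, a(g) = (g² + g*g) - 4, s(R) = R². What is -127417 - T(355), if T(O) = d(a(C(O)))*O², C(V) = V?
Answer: -2017883711550047588267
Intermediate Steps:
a(g) = -4 + 2*g² (a(g) = (g² + g²) - 4 = 2*g² - 4 = -4 + 2*g²)
d(H) = H*(3 + H²) (d(H) = (H² + 3)*H = (3 + H²)*H = H*(3 + H²))
T(O) = O²*(-4 + 2*O²)*(3 + (-4 + 2*O²)²) (T(O) = ((-4 + 2*O²)*(3 + (-4 + 2*O²)²))*O² = O²*(-4 + 2*O²)*(3 + (-4 + 2*O²)²))
-127417 - T(355) = -127417 - 2*355²*(-2 + 355²)*(3 + 4*(-2 + 355²)²) = -127417 - 2*126025*(-2 + 126025)*(3 + 4*(-2 + 126025)²) = -127417 - 2*126025*126023*(3 + 4*126023²) = -127417 - 2*126025*126023*(3 + 4*15881796529) = -127417 - 2*126025*126023*(3 + 63527186116) = -127417 - 2*126025*126023*63527186119 = -127417 - 1*2017883711550047460850 = -127417 - 2017883711550047460850 = -2017883711550047588267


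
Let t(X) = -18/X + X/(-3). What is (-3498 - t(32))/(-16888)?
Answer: 167365/810624 ≈ 0.20646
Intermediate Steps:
t(X) = -18/X - X/3 (t(X) = -18/X + X*(-⅓) = -18/X - X/3)
(-3498 - t(32))/(-16888) = (-3498 - (-18/32 - ⅓*32))/(-16888) = (-3498 - (-18*1/32 - 32/3))*(-1/16888) = (-3498 - (-9/16 - 32/3))*(-1/16888) = (-3498 - 1*(-539/48))*(-1/16888) = (-3498 + 539/48)*(-1/16888) = -167365/48*(-1/16888) = 167365/810624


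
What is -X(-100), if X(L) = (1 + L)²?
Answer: -9801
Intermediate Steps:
-X(-100) = -(1 - 100)² = -1*(-99)² = -1*9801 = -9801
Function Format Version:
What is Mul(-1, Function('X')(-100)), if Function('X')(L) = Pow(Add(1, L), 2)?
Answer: -9801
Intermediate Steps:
Mul(-1, Function('X')(-100)) = Mul(-1, Pow(Add(1, -100), 2)) = Mul(-1, Pow(-99, 2)) = Mul(-1, 9801) = -9801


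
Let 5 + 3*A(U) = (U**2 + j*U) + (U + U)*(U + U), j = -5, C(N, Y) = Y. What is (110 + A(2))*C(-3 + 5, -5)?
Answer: -1675/3 ≈ -558.33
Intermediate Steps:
A(U) = -5/3 - 5*U/3 + 5*U**2/3 (A(U) = -5/3 + ((U**2 - 5*U) + (U + U)*(U + U))/3 = -5/3 + ((U**2 - 5*U) + (2*U)*(2*U))/3 = -5/3 + ((U**2 - 5*U) + 4*U**2)/3 = -5/3 + (-5*U + 5*U**2)/3 = -5/3 + (-5*U/3 + 5*U**2/3) = -5/3 - 5*U/3 + 5*U**2/3)
(110 + A(2))*C(-3 + 5, -5) = (110 + (-5/3 - 5/3*2 + (5/3)*2**2))*(-5) = (110 + (-5/3 - 10/3 + (5/3)*4))*(-5) = (110 + (-5/3 - 10/3 + 20/3))*(-5) = (110 + 5/3)*(-5) = (335/3)*(-5) = -1675/3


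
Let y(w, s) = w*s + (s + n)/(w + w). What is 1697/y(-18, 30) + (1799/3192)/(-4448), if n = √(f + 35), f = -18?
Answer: -2412667383344051/768885206018304 + 61092*√17/379080883 ≈ -3.1372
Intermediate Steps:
n = √17 (n = √(-18 + 35) = √17 ≈ 4.1231)
y(w, s) = s*w + (s + √17)/(2*w) (y(w, s) = w*s + (s + √17)/(w + w) = s*w + (s + √17)/((2*w)) = s*w + (s + √17)*(1/(2*w)) = s*w + (s + √17)/(2*w))
1697/y(-18, 30) + (1799/3192)/(-4448) = 1697/(((½)*(30 + √17 + 2*30*(-18)²)/(-18))) + (1799/3192)/(-4448) = 1697/(((½)*(-1/18)*(30 + √17 + 2*30*324))) + (1799*(1/3192))*(-1/4448) = 1697/(((½)*(-1/18)*(30 + √17 + 19440))) + (257/456)*(-1/4448) = 1697/(((½)*(-1/18)*(19470 + √17))) - 257/2028288 = 1697/(-3245/6 - √17/36) - 257/2028288 = -257/2028288 + 1697/(-3245/6 - √17/36)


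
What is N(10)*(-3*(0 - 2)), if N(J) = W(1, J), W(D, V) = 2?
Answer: 12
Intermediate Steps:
N(J) = 2
N(10)*(-3*(0 - 2)) = 2*(-3*(0 - 2)) = 2*(-3*(-2)) = 2*6 = 12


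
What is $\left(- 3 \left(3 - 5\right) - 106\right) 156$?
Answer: $-15600$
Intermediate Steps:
$\left(- 3 \left(3 - 5\right) - 106\right) 156 = \left(\left(-3\right) \left(-2\right) - 106\right) 156 = \left(6 - 106\right) 156 = \left(-100\right) 156 = -15600$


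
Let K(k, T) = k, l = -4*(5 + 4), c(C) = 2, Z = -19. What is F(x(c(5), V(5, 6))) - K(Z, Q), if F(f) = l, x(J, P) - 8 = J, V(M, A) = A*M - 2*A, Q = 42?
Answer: -17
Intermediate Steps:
V(M, A) = -2*A + A*M
x(J, P) = 8 + J
l = -36 (l = -4*9 = -36)
F(f) = -36
F(x(c(5), V(5, 6))) - K(Z, Q) = -36 - 1*(-19) = -36 + 19 = -17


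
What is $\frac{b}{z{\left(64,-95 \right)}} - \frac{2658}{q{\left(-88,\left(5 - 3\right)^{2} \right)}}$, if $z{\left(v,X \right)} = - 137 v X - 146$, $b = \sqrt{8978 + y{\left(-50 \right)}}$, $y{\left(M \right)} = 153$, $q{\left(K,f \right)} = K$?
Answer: $\frac{1329}{44} + \frac{\sqrt{9131}}{832814} \approx 30.205$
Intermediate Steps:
$b = \sqrt{9131}$ ($b = \sqrt{8978 + 153} = \sqrt{9131} \approx 95.556$)
$z{\left(v,X \right)} = -146 - 137 X v$ ($z{\left(v,X \right)} = - 137 X v - 146 = -146 - 137 X v$)
$\frac{b}{z{\left(64,-95 \right)}} - \frac{2658}{q{\left(-88,\left(5 - 3\right)^{2} \right)}} = \frac{\sqrt{9131}}{-146 - \left(-13015\right) 64} - \frac{2658}{-88} = \frac{\sqrt{9131}}{-146 + 832960} - - \frac{1329}{44} = \frac{\sqrt{9131}}{832814} + \frac{1329}{44} = \frac{1329}{44} + \frac{\sqrt{9131}}{832814}$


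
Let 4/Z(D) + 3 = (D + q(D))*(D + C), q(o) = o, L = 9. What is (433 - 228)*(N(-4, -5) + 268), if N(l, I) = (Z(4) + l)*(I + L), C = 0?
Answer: 1501420/29 ≈ 51773.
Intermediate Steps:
Z(D) = 4/(-3 + 2*D**2) (Z(D) = 4/(-3 + (D + D)*(D + 0)) = 4/(-3 + (2*D)*D) = 4/(-3 + 2*D**2))
N(l, I) = (9 + I)*(4/29 + l) (N(l, I) = (4/(-3 + 2*4**2) + l)*(I + 9) = (4/(-3 + 2*16) + l)*(9 + I) = (4/(-3 + 32) + l)*(9 + I) = (4/29 + l)*(9 + I) = (9 + I)*(4/29 + l))
(433 - 228)*(N(-4, -5) + 268) = (433 - 228)*((36/29 + 9*(-4) + (4/29)*(-5) - 5*(-4)) + 268) = 205*((36/29 - 36 - 20/29 + 20) + 268) = 205*(-448/29 + 268) = 205*(7324/29) = 1501420/29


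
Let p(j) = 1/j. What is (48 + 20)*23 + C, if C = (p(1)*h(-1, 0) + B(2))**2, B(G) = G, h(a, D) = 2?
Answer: 1580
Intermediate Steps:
C = 16 (C = (2/1 + 2)**2 = (1*2 + 2)**2 = (2 + 2)**2 = 4**2 = 16)
(48 + 20)*23 + C = (48 + 20)*23 + 16 = 68*23 + 16 = 1564 + 16 = 1580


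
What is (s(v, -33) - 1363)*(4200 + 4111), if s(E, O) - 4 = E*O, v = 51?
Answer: -25282062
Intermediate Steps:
s(E, O) = 4 + E*O
(s(v, -33) - 1363)*(4200 + 4111) = ((4 + 51*(-33)) - 1363)*(4200 + 4111) = ((4 - 1683) - 1363)*8311 = (-1679 - 1363)*8311 = -3042*8311 = -25282062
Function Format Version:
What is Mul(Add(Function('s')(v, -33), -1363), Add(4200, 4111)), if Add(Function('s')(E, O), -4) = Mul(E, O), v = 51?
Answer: -25282062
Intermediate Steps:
Function('s')(E, O) = Add(4, Mul(E, O))
Mul(Add(Function('s')(v, -33), -1363), Add(4200, 4111)) = Mul(Add(Add(4, Mul(51, -33)), -1363), Add(4200, 4111)) = Mul(Add(Add(4, -1683), -1363), 8311) = Mul(Add(-1679, -1363), 8311) = Mul(-3042, 8311) = -25282062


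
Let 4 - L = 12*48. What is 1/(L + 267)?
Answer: -1/305 ≈ -0.0032787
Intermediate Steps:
L = -572 (L = 4 - 12*48 = 4 - 1*576 = 4 - 576 = -572)
1/(L + 267) = 1/(-572 + 267) = 1/(-305) = -1/305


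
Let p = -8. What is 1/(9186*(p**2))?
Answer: 1/587904 ≈ 1.7010e-6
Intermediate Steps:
1/(9186*(p**2)) = 1/(9186*((-8)**2)) = (1/9186)/64 = (1/9186)*(1/64) = 1/587904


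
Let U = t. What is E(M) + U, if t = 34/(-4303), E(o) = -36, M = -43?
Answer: -154942/4303 ≈ -36.008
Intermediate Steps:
t = -34/4303 (t = 34*(-1/4303) = -34/4303 ≈ -0.0079015)
U = -34/4303 ≈ -0.0079015
E(M) + U = -36 - 34/4303 = -154942/4303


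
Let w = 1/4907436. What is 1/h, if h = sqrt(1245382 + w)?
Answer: 2*sqrt(7498111288921593027)/6111632460553 ≈ 0.00089608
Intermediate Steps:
w = 1/4907436 ≈ 2.0377e-7
h = sqrt(7498111288921593027)/2453718 (h = sqrt(1245382 + 1/4907436) = sqrt(6111632460553/4907436) = sqrt(7498111288921593027)/2453718 ≈ 1116.0)
1/h = 1/(sqrt(7498111288921593027)/2453718) = 2*sqrt(7498111288921593027)/6111632460553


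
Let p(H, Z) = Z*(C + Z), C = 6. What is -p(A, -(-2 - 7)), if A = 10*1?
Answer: -135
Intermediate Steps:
A = 10
p(H, Z) = Z*(6 + Z)
-p(A, -(-2 - 7)) = -(-(-2 - 7))*(6 - (-2 - 7)) = -(-1*(-9))*(6 - 1*(-9)) = -9*(6 + 9) = -9*15 = -1*135 = -135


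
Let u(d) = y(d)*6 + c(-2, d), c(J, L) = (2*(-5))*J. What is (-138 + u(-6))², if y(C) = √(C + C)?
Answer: 13492 - 2832*I*√3 ≈ 13492.0 - 4905.2*I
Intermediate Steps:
c(J, L) = -10*J
y(C) = √2*√C (y(C) = √(2*C) = √2*√C)
u(d) = 20 + 6*√2*√d (u(d) = (√2*√d)*6 - 10*(-2) = 6*√2*√d + 20 = 20 + 6*√2*√d)
(-138 + u(-6))² = (-138 + (20 + 6*√2*√(-6)))² = (-138 + (20 + 6*√2*(I*√6)))² = (-138 + (20 + 12*I*√3))² = (-118 + 12*I*√3)²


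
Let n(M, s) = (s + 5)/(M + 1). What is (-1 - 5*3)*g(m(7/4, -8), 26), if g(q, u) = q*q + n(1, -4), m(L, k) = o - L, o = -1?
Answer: -129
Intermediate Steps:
n(M, s) = (5 + s)/(1 + M)
m(L, k) = -1 - L
g(q, u) = ½ + q² (g(q, u) = q*q + (5 - 4)/(1 + 1) = q² + 1/2 = q² + (½)*1 = q² + ½ = ½ + q²)
(-1 - 5*3)*g(m(7/4, -8), 26) = (-1 - 5*3)*(½ + (-1 - 7/4)²) = (-1 - 15)*(½ + (-1 - 7/4)²) = -16*(½ + (-1 - 1*7/4)²) = -16*(½ + (-1 - 7/4)²) = -16*(½ + (-11/4)²) = -16*(½ + 121/16) = -16*129/16 = -129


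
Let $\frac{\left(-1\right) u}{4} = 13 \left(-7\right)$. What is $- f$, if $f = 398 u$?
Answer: $-144872$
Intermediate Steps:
$u = 364$ ($u = - 4 \cdot 13 \left(-7\right) = \left(-4\right) \left(-91\right) = 364$)
$f = 144872$ ($f = 398 \cdot 364 = 144872$)
$- f = \left(-1\right) 144872 = -144872$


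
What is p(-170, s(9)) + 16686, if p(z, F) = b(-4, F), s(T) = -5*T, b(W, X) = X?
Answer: 16641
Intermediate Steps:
p(z, F) = F
p(-170, s(9)) + 16686 = -5*9 + 16686 = -45 + 16686 = 16641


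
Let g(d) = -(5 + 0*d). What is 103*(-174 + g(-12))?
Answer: -18437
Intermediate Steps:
g(d) = -5 (g(d) = -(5 + 0) = -1*5 = -5)
103*(-174 + g(-12)) = 103*(-174 - 5) = 103*(-179) = -18437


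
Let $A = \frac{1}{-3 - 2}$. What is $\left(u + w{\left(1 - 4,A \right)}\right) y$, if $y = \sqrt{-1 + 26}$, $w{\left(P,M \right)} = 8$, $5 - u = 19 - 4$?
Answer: $-10$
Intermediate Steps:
$A = - \frac{1}{5}$ ($A = \frac{1}{-5} = - \frac{1}{5} \approx -0.2$)
$u = -10$ ($u = 5 - \left(19 - 4\right) = 5 - 15 = -10$)
$y = 5$ ($y = \sqrt{25} = 5$)
$\left(u + w{\left(1 - 4,A \right)}\right) y = \left(-10 + 8\right) 5 = \left(-2\right) 5 = -10$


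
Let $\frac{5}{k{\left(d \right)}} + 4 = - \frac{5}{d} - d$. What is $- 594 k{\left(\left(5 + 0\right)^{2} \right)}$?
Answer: $\frac{7425}{73} \approx 101.71$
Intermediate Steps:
$k{\left(d \right)} = \frac{5}{-4 - d - \frac{5}{d}}$ ($k{\left(d \right)} = \frac{5}{-4 - \left(d + \frac{5}{d}\right)} = \frac{5}{-4 - d - \frac{5}{d}}$)
$- 594 k{\left(\left(5 + 0\right)^{2} \right)} = - 594 \left(- \frac{5 \left(5 + 0\right)^{2}}{5 + \left(\left(5 + 0\right)^{2}\right)^{2} + 4 \left(5 + 0\right)^{2}}\right) = - 594 \left(- \frac{5 \cdot 5^{2}}{5 + \left(5^{2}\right)^{2} + 4 \cdot 5^{2}}\right) = - 594 \left(\left(-5\right) 25 \frac{1}{5 + 25^{2} + 4 \cdot 25}\right) = - 594 \left(\left(-5\right) 25 \frac{1}{5 + 625 + 100}\right) = - 594 \left(\left(-5\right) 25 \cdot \frac{1}{730}\right) = \left(-594\right) \left(- \frac{25}{146}\right) = \frac{7425}{73}$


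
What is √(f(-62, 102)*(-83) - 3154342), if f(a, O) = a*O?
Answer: 5*I*√105178 ≈ 1621.6*I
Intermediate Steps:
f(a, O) = O*a
√(f(-62, 102)*(-83) - 3154342) = √((102*(-62))*(-83) - 3154342) = √(-6324*(-83) - 3154342) = √(524892 - 3154342) = √(-2629450) = 5*I*√105178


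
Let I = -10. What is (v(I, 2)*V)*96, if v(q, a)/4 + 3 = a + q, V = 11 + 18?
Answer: -122496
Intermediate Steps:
V = 29
v(q, a) = -12 + 4*a + 4*q (v(q, a) = -12 + 4*(a + q) = -12 + (4*a + 4*q) = -12 + 4*a + 4*q)
(v(I, 2)*V)*96 = ((-12 + 4*2 + 4*(-10))*29)*96 = ((-12 + 8 - 40)*29)*96 = -44*29*96 = -1276*96 = -122496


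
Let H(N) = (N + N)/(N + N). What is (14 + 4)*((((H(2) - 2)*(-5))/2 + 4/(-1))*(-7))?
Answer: 189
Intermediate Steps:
H(N) = 1 (H(N) = (2*N)/((2*N)) = (2*N)*(1/(2*N)) = 1)
(14 + 4)*((((H(2) - 2)*(-5))/2 + 4/(-1))*(-7)) = (14 + 4)*((((1 - 2)*(-5))/2 + 4/(-1))*(-7)) = 18*((-1*(-5)*(½) + 4*(-1))*(-7)) = 18*((5*(½) - 4)*(-7)) = 18*((5/2 - 4)*(-7)) = 18*(-3/2*(-7)) = 18*(21/2) = 189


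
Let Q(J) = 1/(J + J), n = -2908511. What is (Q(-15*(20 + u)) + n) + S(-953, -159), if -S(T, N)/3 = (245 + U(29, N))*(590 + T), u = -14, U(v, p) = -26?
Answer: -480603601/180 ≈ -2.6700e+6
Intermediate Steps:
S(T, N) = -387630 - 657*T (S(T, N) = -3*(245 - 26)*(590 + T) = -657*(590 + T) = -3*(129210 + 219*T) = -387630 - 657*T)
Q(J) = 1/(2*J)
(Q(-15*(20 + u)) + n) + S(-953, -159) = (1/(2*((-15*(20 - 14)))) - 2908511) + (-387630 - 657*(-953)) = (1/(2*((-15*6))) - 2908511) + (-387630 + 626121) = ((1/2)/(-90) - 2908511) + 238491 = ((1/2)*(-1/90) - 2908511) + 238491 = (-1/180 - 2908511) + 238491 = -523531981/180 + 238491 = -480603601/180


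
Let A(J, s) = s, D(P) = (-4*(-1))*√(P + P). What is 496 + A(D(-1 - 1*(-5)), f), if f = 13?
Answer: 509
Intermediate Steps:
D(P) = 4*√2*√P (D(P) = 4*√(2*P) = 4*(√2*√P) = 4*√2*√P)
496 + A(D(-1 - 1*(-5)), f) = 496 + 13 = 509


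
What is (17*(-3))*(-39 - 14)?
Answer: 2703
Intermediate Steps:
(17*(-3))*(-39 - 14) = -51*(-53) = 2703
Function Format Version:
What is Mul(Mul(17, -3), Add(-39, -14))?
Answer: 2703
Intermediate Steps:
Mul(Mul(17, -3), Add(-39, -14)) = Mul(-51, -53) = 2703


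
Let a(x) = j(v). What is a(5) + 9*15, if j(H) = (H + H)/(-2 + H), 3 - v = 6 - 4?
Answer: 133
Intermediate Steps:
v = 1 (v = 3 - (6 - 4) = 3 - 1*2 = 3 - 2 = 1)
j(H) = 2*H/(-2 + H) (j(H) = (2*H)/(-2 + H) = 2*H/(-2 + H))
a(x) = -2 (a(x) = 2*1/(-2 + 1) = 2*1/(-1) = 2*1*(-1) = -2)
a(5) + 9*15 = -2 + 9*15 = -2 + 135 = 133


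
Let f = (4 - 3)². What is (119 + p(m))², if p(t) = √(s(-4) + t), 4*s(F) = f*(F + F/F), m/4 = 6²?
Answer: (238 + √573)²/4 ≈ 17153.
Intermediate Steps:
f = 1 (f = 1² = 1)
m = 144 (m = 4*6² = 4*36 = 144)
s(F) = ¼ + F/4 (s(F) = (1*(F + F/F))/4 = (1*(F + 1))/4 = (1*(1 + F))/4 = (1 + F)/4 = ¼ + F/4)
p(t) = √(-¾ + t) (p(t) = √((¼ + (¼)*(-4)) + t) = √((¼ - 1) + t) = √(-¾ + t))
(119 + p(m))² = (119 + √(-3 + 4*144)/2)² = (119 + √(-3 + 576)/2)² = (119 + √573/2)²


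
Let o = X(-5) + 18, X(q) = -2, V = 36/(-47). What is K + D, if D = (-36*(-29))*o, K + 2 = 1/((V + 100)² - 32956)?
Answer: 852585455207/51046908 ≈ 16702.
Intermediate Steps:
V = -36/47 (V = 36*(-1/47) = -36/47 ≈ -0.76596)
o = 16 (o = -2 + 18 = 16)
K = -102096025/51046908 (K = -2 + 1/((-36/47 + 100)² - 32956) = -2 + 1/((4664/47)² - 32956) = -2 + 1/(21752896/2209 - 32956) = -2 + 1/(-51046908/2209) = -2 - 2209/51046908 = -102096025/51046908 ≈ -2.0000)
D = 16704 (D = -36*(-29)*16 = 1044*16 = 16704)
K + D = -102096025/51046908 + 16704 = 852585455207/51046908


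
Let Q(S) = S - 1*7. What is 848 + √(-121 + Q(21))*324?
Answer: 848 + 324*I*√107 ≈ 848.0 + 3351.5*I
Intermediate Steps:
Q(S) = -7 + S (Q(S) = S - 7 = -7 + S)
848 + √(-121 + Q(21))*324 = 848 + √(-121 + (-7 + 21))*324 = 848 + √(-121 + 14)*324 = 848 + √(-107)*324 = 848 + (I*√107)*324 = 848 + 324*I*√107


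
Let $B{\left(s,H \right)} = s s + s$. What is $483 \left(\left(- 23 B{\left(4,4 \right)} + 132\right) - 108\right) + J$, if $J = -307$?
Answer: $-210895$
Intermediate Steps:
$B{\left(s,H \right)} = s + s^{2}$ ($B{\left(s,H \right)} = s^{2} + s = s + s^{2}$)
$483 \left(\left(- 23 B{\left(4,4 \right)} + 132\right) - 108\right) + J = 483 \left(\left(- 23 \cdot 4 \left(1 + 4\right) + 132\right) - 108\right) - 307 = 483 \left(\left(- 23 \cdot 4 \cdot 5 + 132\right) - 108\right) - 307 = 483 \left(\left(\left(-23\right) 20 + 132\right) - 108\right) - 307 = 483 \left(\left(-460 + 132\right) - 108\right) - 307 = 483 \left(-328 - 108\right) - 307 = 483 \left(-436\right) - 307 = -210588 - 307 = -210895$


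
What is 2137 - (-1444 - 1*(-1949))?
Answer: 1632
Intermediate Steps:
2137 - (-1444 - 1*(-1949)) = 2137 - (-1444 + 1949) = 2137 - 1*505 = 2137 - 505 = 1632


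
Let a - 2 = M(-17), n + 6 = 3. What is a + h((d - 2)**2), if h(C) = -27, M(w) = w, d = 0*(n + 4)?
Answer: -42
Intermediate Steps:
n = -3 (n = -6 + 3 = -3)
d = 0 (d = 0*(-3 + 4) = 0*1 = 0)
a = -15 (a = 2 - 17 = -15)
a + h((d - 2)**2) = -15 - 27 = -42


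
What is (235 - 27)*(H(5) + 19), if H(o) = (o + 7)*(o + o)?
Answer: 28912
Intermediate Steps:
H(o) = 2*o*(7 + o) (H(o) = (7 + o)*(2*o) = 2*o*(7 + o))
(235 - 27)*(H(5) + 19) = (235 - 27)*(2*5*(7 + 5) + 19) = 208*(2*5*12 + 19) = 208*(120 + 19) = 208*139 = 28912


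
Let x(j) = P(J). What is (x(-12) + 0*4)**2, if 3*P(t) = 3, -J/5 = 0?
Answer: 1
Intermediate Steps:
J = 0 (J = -5*0 = 0)
P(t) = 1 (P(t) = (1/3)*3 = 1)
x(j) = 1
(x(-12) + 0*4)**2 = (1 + 0*4)**2 = (1 + 0)**2 = 1**2 = 1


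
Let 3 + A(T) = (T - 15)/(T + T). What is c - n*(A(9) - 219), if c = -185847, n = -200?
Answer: -690941/3 ≈ -2.3031e+5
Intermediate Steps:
A(T) = -3 + (-15 + T)/(2*T) (A(T) = -3 + (T - 15)/(T + T) = -3 + (-15 + T)/((2*T)) = -3 + (-15 + T)*(1/(2*T)) = -3 + (-15 + T)/(2*T))
c - n*(A(9) - 219) = -185847 - (-200)*((5/2)*(-3 - 1*9)/9 - 219) = -185847 - (-200)*((5/2)*(⅑)*(-3 - 9) - 219) = -185847 - (-200)*((5/2)*(⅑)*(-12) - 219) = -185847 - (-200)*(-10/3 - 219) = -185847 - (-200)*(-667)/3 = -185847 - 1*133400/3 = -185847 - 133400/3 = -690941/3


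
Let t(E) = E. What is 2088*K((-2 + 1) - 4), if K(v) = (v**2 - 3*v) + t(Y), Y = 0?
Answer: 83520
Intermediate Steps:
K(v) = v**2 - 3*v (K(v) = (v**2 - 3*v) + 0 = v**2 - 3*v)
2088*K((-2 + 1) - 4) = 2088*(((-2 + 1) - 4)*(-3 + ((-2 + 1) - 4))) = 2088*((-1 - 4)*(-3 + (-1 - 4))) = 2088*(-5*(-3 - 5)) = 2088*(-5*(-8)) = 2088*40 = 83520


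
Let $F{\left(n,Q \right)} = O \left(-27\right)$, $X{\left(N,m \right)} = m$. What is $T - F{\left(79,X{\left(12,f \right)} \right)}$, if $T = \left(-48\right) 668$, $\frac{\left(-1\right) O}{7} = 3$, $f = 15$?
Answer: $-32631$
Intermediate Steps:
$O = -21$ ($O = \left(-7\right) 3 = -21$)
$F{\left(n,Q \right)} = 567$ ($F{\left(n,Q \right)} = \left(-21\right) \left(-27\right) = 567$)
$T = -32064$
$T - F{\left(79,X{\left(12,f \right)} \right)} = -32064 - 567 = -32631$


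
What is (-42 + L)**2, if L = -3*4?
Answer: 2916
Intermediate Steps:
L = -12
(-42 + L)**2 = (-42 - 12)**2 = (-54)**2 = 2916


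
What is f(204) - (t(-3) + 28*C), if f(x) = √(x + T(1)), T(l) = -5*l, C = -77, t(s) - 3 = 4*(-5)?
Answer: 2173 + √199 ≈ 2187.1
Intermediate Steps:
t(s) = -17 (t(s) = 3 + 4*(-5) = 3 - 20 = -17)
f(x) = √(-5 + x) (f(x) = √(x - 5*1) = √(x - 5) = √(-5 + x))
f(204) - (t(-3) + 28*C) = √(-5 + 204) - (-17 + 28*(-77)) = √199 - (-17 - 2156) = √199 - 1*(-2173) = √199 + 2173 = 2173 + √199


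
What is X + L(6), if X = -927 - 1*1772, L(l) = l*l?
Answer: -2663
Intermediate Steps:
L(l) = l²
X = -2699 (X = -927 - 1772 = -2699)
X + L(6) = -2699 + 6² = -2699 + 36 = -2663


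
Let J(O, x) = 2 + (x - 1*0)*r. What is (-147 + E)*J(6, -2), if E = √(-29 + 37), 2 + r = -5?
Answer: -2352 + 32*√2 ≈ -2306.7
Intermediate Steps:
r = -7 (r = -2 - 5 = -7)
E = 2*√2 (E = √8 = 2*√2 ≈ 2.8284)
J(O, x) = 2 - 7*x (J(O, x) = 2 + (x - 1*0)*(-7) = 2 + (x + 0)*(-7) = 2 + x*(-7) = 2 - 7*x)
(-147 + E)*J(6, -2) = (-147 + 2*√2)*(2 - 7*(-2)) = (-147 + 2*√2)*(2 + 14) = (-147 + 2*√2)*16 = -2352 + 32*√2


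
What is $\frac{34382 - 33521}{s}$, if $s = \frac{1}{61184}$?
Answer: $52679424$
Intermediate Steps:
$s = \frac{1}{61184} \approx 1.6344 \cdot 10^{-5}$
$\frac{34382 - 33521}{s} = \left(34382 - 33521\right) \frac{1}{\frac{1}{61184}} = 861 \cdot 61184 = 52679424$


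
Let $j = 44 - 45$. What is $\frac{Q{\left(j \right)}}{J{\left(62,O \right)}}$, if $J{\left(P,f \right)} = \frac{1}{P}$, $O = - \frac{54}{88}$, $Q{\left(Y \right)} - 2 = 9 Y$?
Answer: $-434$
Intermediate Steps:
$j = -1$ ($j = 44 - 45 = -1$)
$Q{\left(Y \right)} = 2 + 9 Y$
$O = - \frac{27}{44}$ ($O = \left(-54\right) \frac{1}{88} = - \frac{27}{44} \approx -0.61364$)
$\frac{Q{\left(j \right)}}{J{\left(62,O \right)}} = \frac{2 + 9 \left(-1\right)}{\frac{1}{62}} = \left(2 - 9\right) \frac{1}{\frac{1}{62}} = \left(-7\right) 62 = -434$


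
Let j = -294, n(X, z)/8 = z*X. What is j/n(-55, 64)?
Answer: 147/14080 ≈ 0.010440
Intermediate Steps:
n(X, z) = 8*X*z (n(X, z) = 8*(z*X) = 8*(X*z) = 8*X*z)
j/n(-55, 64) = -294/(8*(-55)*64) = -294/(-28160) = -294*(-1/28160) = 147/14080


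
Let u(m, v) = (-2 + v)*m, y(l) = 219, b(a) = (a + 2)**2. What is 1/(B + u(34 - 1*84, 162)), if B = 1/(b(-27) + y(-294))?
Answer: -844/6751999 ≈ -0.00012500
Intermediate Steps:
b(a) = (2 + a)**2
u(m, v) = m*(-2 + v)
B = 1/844 (B = 1/((2 - 27)**2 + 219) = 1/((-25)**2 + 219) = 1/(625 + 219) = 1/844 ≈ 0.0011848)
1/(B + u(34 - 1*84, 162)) = 1/(1/844 + (34 - 1*84)*(-2 + 162)) = 1/(1/844 + (34 - 84)*160) = 1/(1/844 - 50*160) = 1/(1/844 - 8000) = 1/(-6751999/844) = -844/6751999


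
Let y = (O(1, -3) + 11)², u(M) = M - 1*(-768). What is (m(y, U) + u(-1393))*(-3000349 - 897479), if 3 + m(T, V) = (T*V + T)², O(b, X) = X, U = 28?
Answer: -13424540597424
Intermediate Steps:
u(M) = 768 + M (u(M) = M + 768 = 768 + M)
y = 64 (y = (-3 + 11)² = 8² = 64)
m(T, V) = -3 + (T + T*V)² (m(T, V) = -3 + (T*V + T)² = -3 + (T + T*V)²)
(m(y, U) + u(-1393))*(-3000349 - 897479) = ((-3 + 64²*(1 + 28)²) + (768 - 1393))*(-3000349 - 897479) = ((-3 + 4096*29²) - 625)*(-3897828) = ((-3 + 4096*841) - 625)*(-3897828) = ((-3 + 3444736) - 625)*(-3897828) = (3444733 - 625)*(-3897828) = 3444108*(-3897828) = -13424540597424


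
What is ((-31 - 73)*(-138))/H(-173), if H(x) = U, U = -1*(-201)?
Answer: 4784/67 ≈ 71.403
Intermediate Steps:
U = 201
H(x) = 201
((-31 - 73)*(-138))/H(-173) = ((-31 - 73)*(-138))/201 = -104*(-138)*(1/201) = 14352*(1/201) = 4784/67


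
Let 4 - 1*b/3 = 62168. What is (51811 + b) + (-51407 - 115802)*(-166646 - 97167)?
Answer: 44111773236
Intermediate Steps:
b = -186492 (b = 12 - 3*62168 = 12 - 186504 = -186492)
(51811 + b) + (-51407 - 115802)*(-166646 - 97167) = (51811 - 186492) + (-51407 - 115802)*(-166646 - 97167) = -134681 - 167209*(-263813) = -134681 + 44111907917 = 44111773236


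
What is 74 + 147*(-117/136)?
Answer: -7135/136 ≈ -52.463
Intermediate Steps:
74 + 147*(-117/136) = 74 - 17199/136 = -7135/136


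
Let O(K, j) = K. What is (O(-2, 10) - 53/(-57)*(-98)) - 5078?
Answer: -294754/57 ≈ -5171.1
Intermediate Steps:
(O(-2, 10) - 53/(-57)*(-98)) - 5078 = (-2 - 53/(-57)*(-98)) - 5078 = (-2 - 53*(-1/57)*(-98)) - 5078 = (-2 + (53/57)*(-98)) - 5078 = (-2 - 5194/57) - 5078 = -5308/57 - 5078 = -294754/57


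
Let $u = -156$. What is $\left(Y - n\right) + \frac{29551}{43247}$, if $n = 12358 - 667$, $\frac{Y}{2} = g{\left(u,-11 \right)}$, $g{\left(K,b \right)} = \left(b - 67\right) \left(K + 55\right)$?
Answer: $\frac{175828606}{43247} \approx 4065.7$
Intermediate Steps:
$g{\left(K,b \right)} = \left(-67 + b\right) \left(55 + K\right)$
$Y = 15756$ ($Y = 2 \left(-3685 - -10452 + 55 \left(-11\right) - -1716\right) = 2 \left(-3685 + 10452 - 605 + 1716\right) = 2 \cdot 7878 = 15756$)
$n = 11691$
$\left(Y - n\right) + \frac{29551}{43247} = \left(15756 - 11691\right) + \frac{29551}{43247} = \left(15756 - 11691\right) + 29551 \cdot \frac{1}{43247} = 4065 + \frac{29551}{43247} = \frac{175828606}{43247}$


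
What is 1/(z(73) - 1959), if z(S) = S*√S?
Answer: -1959/3448664 - 73*√73/3448664 ≈ -0.00074890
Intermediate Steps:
z(S) = S^(3/2)
1/(z(73) - 1959) = 1/(73^(3/2) - 1959) = 1/(73*√73 - 1959) = 1/(-1959 + 73*√73)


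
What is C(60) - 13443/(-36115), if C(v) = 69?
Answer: 2505378/36115 ≈ 69.372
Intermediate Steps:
C(60) - 13443/(-36115) = 69 - 13443/(-36115) = 69 - 13443*(-1/36115) = 69 + 13443/36115 = 2505378/36115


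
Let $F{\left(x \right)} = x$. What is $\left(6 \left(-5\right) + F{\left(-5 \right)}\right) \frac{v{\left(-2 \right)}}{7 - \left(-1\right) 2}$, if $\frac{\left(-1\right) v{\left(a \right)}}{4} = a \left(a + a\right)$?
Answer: $\frac{1120}{9} \approx 124.44$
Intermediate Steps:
$v{\left(a \right)} = - 8 a^{2}$ ($v{\left(a \right)} = - 4 a \left(a + a\right) = - 4 a 2 a = - 4 \cdot 2 a^{2} = - 8 a^{2}$)
$\left(6 \left(-5\right) + F{\left(-5 \right)}\right) \frac{v{\left(-2 \right)}}{7 - \left(-1\right) 2} = \left(6 \left(-5\right) - 5\right) \frac{\left(-8\right) \left(-2\right)^{2}}{7 - \left(-1\right) 2} = \left(-30 - 5\right) \frac{\left(-8\right) 4}{7 - -2} = - 35 \left(- \frac{32}{7 + 2}\right) = - 35 \left(- \frac{32}{9}\right) = - 35 \left(\left(-32\right) \frac{1}{9}\right) = \left(-35\right) \left(- \frac{32}{9}\right) = \frac{1120}{9}$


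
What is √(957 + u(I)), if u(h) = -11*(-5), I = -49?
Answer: 2*√253 ≈ 31.812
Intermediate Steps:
u(h) = 55
√(957 + u(I)) = √(957 + 55) = √1012 = 2*√253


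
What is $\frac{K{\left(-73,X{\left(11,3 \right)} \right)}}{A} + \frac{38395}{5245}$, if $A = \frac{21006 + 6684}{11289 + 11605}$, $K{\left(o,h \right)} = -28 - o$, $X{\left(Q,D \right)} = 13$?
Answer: $\frac{43111426}{968227} \approx 44.526$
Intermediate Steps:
$A = \frac{13845}{11447}$ ($A = \frac{27690}{22894} = 27690 \cdot \frac{1}{22894} = \frac{13845}{11447} \approx 1.2095$)
$\frac{K{\left(-73,X{\left(11,3 \right)} \right)}}{A} + \frac{38395}{5245} = \frac{-28 - -73}{\frac{13845}{11447}} + \frac{38395}{5245} = \left(-28 + 73\right) \frac{11447}{13845} + 38395 \cdot \frac{1}{5245} = 45 \cdot \frac{11447}{13845} + \frac{7679}{1049} = \frac{34341}{923} + \frac{7679}{1049} = \frac{43111426}{968227}$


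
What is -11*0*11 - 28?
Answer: -28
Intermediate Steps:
-11*0*11 - 28 = 0*11 - 28 = 0 - 28 = -28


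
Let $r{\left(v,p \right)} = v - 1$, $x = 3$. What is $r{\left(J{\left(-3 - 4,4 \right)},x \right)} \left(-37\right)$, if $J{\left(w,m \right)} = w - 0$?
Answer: $296$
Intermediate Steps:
$J{\left(w,m \right)} = w$ ($J{\left(w,m \right)} = w + 0 = w$)
$r{\left(v,p \right)} = -1 + v$ ($r{\left(v,p \right)} = v - 1 = -1 + v$)
$r{\left(J{\left(-3 - 4,4 \right)},x \right)} \left(-37\right) = \left(-1 - 7\right) \left(-37\right) = \left(-8\right) \left(-37\right) = 296$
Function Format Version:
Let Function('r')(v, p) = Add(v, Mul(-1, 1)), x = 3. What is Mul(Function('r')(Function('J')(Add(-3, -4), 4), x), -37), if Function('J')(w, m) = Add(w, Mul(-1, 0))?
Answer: 296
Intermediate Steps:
Function('J')(w, m) = w (Function('J')(w, m) = Add(w, 0) = w)
Function('r')(v, p) = Add(-1, v) (Function('r')(v, p) = Add(v, -1) = Add(-1, v))
Mul(Function('r')(Function('J')(Add(-3, -4), 4), x), -37) = Mul(Add(-1, Add(-3, -4)), -37) = Mul(Add(-1, -7), -37) = Mul(-8, -37) = 296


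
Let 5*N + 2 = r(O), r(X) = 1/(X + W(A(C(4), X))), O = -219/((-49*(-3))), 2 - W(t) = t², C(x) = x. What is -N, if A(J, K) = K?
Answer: 10609/20520 ≈ 0.51701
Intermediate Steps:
W(t) = 2 - t²
O = -73/49 (O = -219/147 = -219*1/147 = -73/49 ≈ -1.4898)
r(X) = 1/(2 + X - X²) (r(X) = 1/(X + (2 - X²)) = 1/(2 + X - X²))
N = -10609/20520 (N = -⅖ + 1/(5*(2 - 73/49 - (-73/49)²)) = -⅖ + 1/(5*(2 - 73/49 - 1*5329/2401)) = -⅖ + 1/(5*(2 - 73/49 - 5329/2401)) = -⅖ + 1/(5*(-4104/2401)) = -⅖ + (⅕)*(-2401/4104) = -⅖ - 2401/20520 = -10609/20520 ≈ -0.51701)
-N = -1*(-10609/20520) = 10609/20520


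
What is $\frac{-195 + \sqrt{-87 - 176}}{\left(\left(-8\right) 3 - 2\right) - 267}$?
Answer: $\frac{195}{293} - \frac{i \sqrt{263}}{293} \approx 0.66553 - 0.055349 i$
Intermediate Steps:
$\frac{-195 + \sqrt{-87 - 176}}{\left(\left(-8\right) 3 - 2\right) - 267} = \frac{-195 + \sqrt{-263}}{\left(-24 - 2\right) - 267} = \frac{-195 + i \sqrt{263}}{-26 - 267} = \frac{-195 + i \sqrt{263}}{-293} = \left(-195 + i \sqrt{263}\right) \left(- \frac{1}{293}\right) = \frac{195}{293} - \frac{i \sqrt{263}}{293}$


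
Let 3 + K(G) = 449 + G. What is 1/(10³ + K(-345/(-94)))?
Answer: 94/136269 ≈ 0.00068981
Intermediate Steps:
K(G) = 446 + G (K(G) = -3 + (449 + G) = 446 + G)
1/(10³ + K(-345/(-94))) = 1/(10³ + (446 - 345/(-94))) = 1/(1000 + (446 - 345*(-1/94))) = 1/(1000 + (446 + 345/94)) = 1/(1000 + 42269/94) = 1/(136269/94) = 94/136269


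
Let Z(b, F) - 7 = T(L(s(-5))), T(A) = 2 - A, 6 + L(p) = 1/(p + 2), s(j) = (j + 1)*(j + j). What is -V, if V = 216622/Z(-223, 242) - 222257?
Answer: 130701529/629 ≈ 2.0779e+5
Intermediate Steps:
s(j) = 2*j*(1 + j) (s(j) = (1 + j)*(2*j) = 2*j*(1 + j))
L(p) = -6 + 1/(2 + p) (L(p) = -6 + 1/(p + 2) = -6 + 1/(2 + p))
Z(b, F) = 629/42 (Z(b, F) = 7 + (2 - (-11 - 12*(-5)*(1 - 5))/(2 + 2*(-5)*(1 - 5))) = 7 + (2 - (-11 - 12*(-5)*(-4))/(2 + 2*(-5)*(-4))) = 7 + (2 - (-11 - 6*40)/(2 + 40)) = 7 + (2 - (-11 - 240)/42) = 7 + (2 - (-251)/42) = 7 + (2 - 1*(-251/42)) = 7 + (2 + 251/42) = 7 + 335/42 = 629/42)
V = -130701529/629 (V = 216622/(629/42) - 222257 = 216622*(42/629) - 222257 = 9098124/629 - 222257 = -130701529/629 ≈ -2.0779e+5)
-V = -1*(-130701529/629) = 130701529/629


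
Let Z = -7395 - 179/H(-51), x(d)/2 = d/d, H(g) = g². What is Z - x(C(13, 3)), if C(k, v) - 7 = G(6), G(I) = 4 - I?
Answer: -19239776/2601 ≈ -7397.1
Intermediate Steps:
C(k, v) = 5 (C(k, v) = 7 + (4 - 1*6) = 7 + (4 - 6) = 7 - 2 = 5)
x(d) = 2 (x(d) = 2*(d/d) = 2*1 = 2)
Z = -19234574/2601 (Z = -7395 - 179/((-51)²) = -7395 - 179/2601 = -19234574/2601 ≈ -7395.1)
Z - x(C(13, 3)) = -19234574/2601 - 1*2 = -19234574/2601 - 2 = -19239776/2601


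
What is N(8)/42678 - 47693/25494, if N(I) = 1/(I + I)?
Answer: -5427840695/2901421152 ≈ -1.8708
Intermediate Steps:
N(I) = 1/(2*I)
N(8)/42678 - 47693/25494 = ((1/2)/8)/42678 - 47693/25494 = ((1/2)*(1/8))*(1/42678) - 47693*1/25494 = (1/16)*(1/42678) - 47693/25494 = 1/682848 - 47693/25494 = -5427840695/2901421152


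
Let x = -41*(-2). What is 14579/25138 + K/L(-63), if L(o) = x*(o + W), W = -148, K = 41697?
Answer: -4853252/2652059 ≈ -1.8300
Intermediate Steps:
x = 82
L(o) = -12136 + 82*o (L(o) = 82*(o - 148) = 82*(-148 + o) = -12136 + 82*o)
14579/25138 + K/L(-63) = 14579/25138 + 41697/(-12136 + 82*(-63)) = 14579*(1/25138) + 41697/(-12136 - 5166) = 14579/25138 + 41697/(-17302) = 14579/25138 + 41697*(-1/17302) = 14579/25138 - 1017/422 = -4853252/2652059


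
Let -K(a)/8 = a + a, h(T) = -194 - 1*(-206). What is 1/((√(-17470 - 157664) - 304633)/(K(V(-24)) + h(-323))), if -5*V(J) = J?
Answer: 98701092/464007199115 + 5508*I*√606/464007199115 ≈ 0.00021271 + 2.9222e-7*I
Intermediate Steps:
h(T) = 12 (h(T) = -194 + 206 = 12)
V(J) = -J/5
K(a) = -16*a (K(a) = -8*(a + a) = -16*a)
1/((√(-17470 - 157664) - 304633)/(K(V(-24)) + h(-323))) = 1/((√(-17470 - 157664) - 304633)/(-(-16)*(-24)/5 + 12)) = 1/((√(-175134) - 304633)/(-16*24/5 + 12)) = 1/((17*I*√606 - 304633)/(-384/5 + 12)) = 1/((-304633 + 17*I*√606)/(-324/5)) = 1/((-304633 + 17*I*√606)*(-5/324)) = 1/(1523165/324 - 85*I*√606/324)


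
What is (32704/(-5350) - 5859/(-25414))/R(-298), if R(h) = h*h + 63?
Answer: -399896903/6041396384150 ≈ -6.6193e-5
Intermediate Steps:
R(h) = 63 + h² (R(h) = h² + 63 = 63 + h²)
(32704/(-5350) - 5859/(-25414))/R(-298) = (32704/(-5350) - 5859/(-25414))/(63 + (-298)²) = (32704*(-1/5350) - 5859*(-1/25414))/(63 + 88804) = (-16352/2675 + 5859/25414)/88867 = -399896903/67982450*1/88867 = -399896903/6041396384150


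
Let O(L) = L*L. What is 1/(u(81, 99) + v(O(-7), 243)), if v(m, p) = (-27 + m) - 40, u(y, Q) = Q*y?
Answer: 1/8001 ≈ 0.00012498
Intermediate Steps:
O(L) = L**2
v(m, p) = -67 + m
1/(u(81, 99) + v(O(-7), 243)) = 1/(99*81 + (-67 + (-7)**2)) = 1/(8019 + (-67 + 49)) = 1/(8019 - 18) = 1/8001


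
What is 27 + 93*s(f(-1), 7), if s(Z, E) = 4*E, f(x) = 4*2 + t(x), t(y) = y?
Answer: 2631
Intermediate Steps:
f(x) = 8 + x (f(x) = 4*2 + x = 8 + x)
27 + 93*s(f(-1), 7) = 27 + 93*(4*7) = 27 + 93*28 = 27 + 2604 = 2631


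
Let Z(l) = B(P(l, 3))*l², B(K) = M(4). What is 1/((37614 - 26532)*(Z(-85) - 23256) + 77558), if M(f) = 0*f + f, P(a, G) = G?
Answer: 1/62624366 ≈ 1.5968e-8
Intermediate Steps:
M(f) = f (M(f) = 0 + f = f)
B(K) = 4
Z(l) = 4*l²
1/((37614 - 26532)*(Z(-85) - 23256) + 77558) = 1/((37614 - 26532)*(4*(-85)² - 23256) + 77558) = 1/(11082*(4*7225 - 23256) + 77558) = 1/(11082*(28900 - 23256) + 77558) = 1/(11082*5644 + 77558) = 1/(62546808 + 77558) = 1/62624366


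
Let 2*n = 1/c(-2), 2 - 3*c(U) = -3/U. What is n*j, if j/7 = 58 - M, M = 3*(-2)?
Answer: 1344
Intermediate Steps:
c(U) = ⅔ + 1/U (c(U) = ⅔ - (-1)/U = ⅔ + 1/U)
M = -6
n = 3 (n = 1/(2*(⅔ + 1/(-2))) = 1/(2*(⅔ - ½)) = 1/(2*(⅙)) = (½)*6 = 3)
j = 448 (j = 7*(58 - 1*(-6)) = 7*(58 + 6) = 7*64 = 448)
n*j = 3*448 = 1344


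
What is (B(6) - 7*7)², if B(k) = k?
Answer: 1849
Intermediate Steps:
(B(6) - 7*7)² = (6 - 7*7)² = (6 - 49)² = (-43)² = 1849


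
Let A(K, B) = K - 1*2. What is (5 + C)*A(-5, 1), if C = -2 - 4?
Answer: 7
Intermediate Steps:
A(K, B) = -2 + K (A(K, B) = K - 2 = -2 + K)
C = -6
(5 + C)*A(-5, 1) = (5 - 6)*(-2 - 5) = -1*(-7) = 7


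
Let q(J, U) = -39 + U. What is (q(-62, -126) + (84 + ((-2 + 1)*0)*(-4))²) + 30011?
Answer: 36902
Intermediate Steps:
(q(-62, -126) + (84 + ((-2 + 1)*0)*(-4))²) + 30011 = ((-39 - 126) + (84 + ((-2 + 1)*0)*(-4))²) + 30011 = (-165 + (84 - 1*0*(-4))²) + 30011 = (-165 + (84 + 0*(-4))²) + 30011 = (-165 + (84 + 0)²) + 30011 = (-165 + 84²) + 30011 = (-165 + 7056) + 30011 = 6891 + 30011 = 36902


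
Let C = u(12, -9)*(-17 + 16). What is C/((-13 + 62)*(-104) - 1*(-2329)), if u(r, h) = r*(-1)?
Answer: -12/2767 ≈ -0.0043368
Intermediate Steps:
u(r, h) = -r
C = 12 (C = (-1*12)*(-17 + 16) = -12*(-1) = 12)
C/((-13 + 62)*(-104) - 1*(-2329)) = 12/((-13 + 62)*(-104) - 1*(-2329)) = 12/(49*(-104) + 2329) = 12/(-5096 + 2329) = 12/(-2767) = 12*(-1/2767) = -12/2767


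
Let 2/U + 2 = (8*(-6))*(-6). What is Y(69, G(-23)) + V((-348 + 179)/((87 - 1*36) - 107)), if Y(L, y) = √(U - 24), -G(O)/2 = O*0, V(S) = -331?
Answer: -331 + I*√490633/143 ≈ -331.0 + 4.8983*I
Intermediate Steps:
U = 1/143 (U = 2/(-2 + (8*(-6))*(-6)) = 2/(-2 - 48*(-6)) = 2/(-2 + 288) = 2/286 = 2*(1/286) = 1/143 ≈ 0.0069930)
G(O) = 0 (G(O) = -2*O*0 = -2*0 = 0)
Y(L, y) = I*√490633/143 (Y(L, y) = √(1/143 - 24) = √(-3431/143) = I*√490633/143)
Y(69, G(-23)) + V((-348 + 179)/((87 - 1*36) - 107)) = I*√490633/143 - 331 = -331 + I*√490633/143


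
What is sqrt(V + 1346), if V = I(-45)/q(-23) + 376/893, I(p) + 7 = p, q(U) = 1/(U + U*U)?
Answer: I*sqrt(9012574)/19 ≈ 158.0*I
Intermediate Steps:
q(U) = 1/(U + U**2)
I(p) = -7 + p
V = -499920/19 (V = (-7 - 45)/((1/((-23)*(1 - 23)))) + 376/893 = -52/((-1/23/(-22))) + 376*(1/893) = -52/((-1/23*(-1/22))) + 8/19 = -52/1/506 + 8/19 = -52*506 + 8/19 = -26312 + 8/19 = -499920/19 ≈ -26312.)
sqrt(V + 1346) = sqrt(-499920/19 + 1346) = sqrt(-474346/19) = I*sqrt(9012574)/19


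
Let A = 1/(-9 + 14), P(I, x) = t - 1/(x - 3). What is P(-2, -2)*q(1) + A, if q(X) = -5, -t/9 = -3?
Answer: -679/5 ≈ -135.80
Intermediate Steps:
t = 27 (t = -9*(-3) = 27)
P(I, x) = 27 - 1/(-3 + x) (P(I, x) = 27 - 1/(x - 3) = 27 - 1/(-3 + x))
A = ⅕ (A = 1/5 = ⅕ ≈ 0.20000)
P(-2, -2)*q(1) + A = ((-82 + 27*(-2))/(-3 - 2))*(-5) + ⅕ = ((-82 - 54)/(-5))*(-5) + ⅕ = -⅕*(-136)*(-5) + ⅕ = (136/5)*(-5) + ⅕ = -136 + ⅕ = -679/5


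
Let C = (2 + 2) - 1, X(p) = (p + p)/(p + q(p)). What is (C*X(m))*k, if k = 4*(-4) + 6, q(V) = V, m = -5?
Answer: -30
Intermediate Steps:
X(p) = 1 (X(p) = (p + p)/(p + p) = (2*p)/((2*p)) = (2*p)*(1/(2*p)) = 1)
C = 3 (C = 4 - 1 = 3)
k = -10 (k = -16 + 6 = -10)
(C*X(m))*k = (3*1)*(-10) = 3*(-10) = -30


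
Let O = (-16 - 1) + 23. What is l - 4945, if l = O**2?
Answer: -4909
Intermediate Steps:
O = 6 (O = -17 + 23 = 6)
l = 36 (l = 6**2 = 36)
l - 4945 = 36 - 4945 = -4909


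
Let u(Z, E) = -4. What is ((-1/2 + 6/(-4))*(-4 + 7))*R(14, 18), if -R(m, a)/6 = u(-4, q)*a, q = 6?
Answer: -2592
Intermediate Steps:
R(m, a) = 24*a (R(m, a) = -(-24)*a = 24*a)
((-1/2 + 6/(-4))*(-4 + 7))*R(14, 18) = ((-1/2 + 6/(-4))*(-4 + 7))*(24*18) = ((-1*½ + 6*(-¼))*3)*432 = ((-½ - 3/2)*3)*432 = -2*3*432 = -6*432 = -2592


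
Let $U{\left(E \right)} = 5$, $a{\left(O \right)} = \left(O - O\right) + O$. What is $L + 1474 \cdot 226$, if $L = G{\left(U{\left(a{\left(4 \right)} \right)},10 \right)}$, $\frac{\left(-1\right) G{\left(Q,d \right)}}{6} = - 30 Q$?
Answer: $334024$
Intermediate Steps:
$a{\left(O \right)} = O$ ($a{\left(O \right)} = 0 + O = O$)
$G{\left(Q,d \right)} = 180 Q$ ($G{\left(Q,d \right)} = - 6 \left(- 30 Q\right) = 180 Q$)
$L = 900$ ($L = 180 \cdot 5 = 900$)
$L + 1474 \cdot 226 = 900 + 1474 \cdot 226 = 900 + 333124 = 334024$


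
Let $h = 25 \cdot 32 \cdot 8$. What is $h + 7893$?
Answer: $14293$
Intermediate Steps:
$h = 6400$ ($h = 800 \cdot 8 = 6400$)
$h + 7893 = 6400 + 7893 = 14293$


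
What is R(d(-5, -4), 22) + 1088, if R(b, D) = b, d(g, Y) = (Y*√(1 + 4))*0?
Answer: 1088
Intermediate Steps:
d(g, Y) = 0 (d(g, Y) = (Y*√5)*0 = 0)
R(d(-5, -4), 22) + 1088 = 0 + 1088 = 1088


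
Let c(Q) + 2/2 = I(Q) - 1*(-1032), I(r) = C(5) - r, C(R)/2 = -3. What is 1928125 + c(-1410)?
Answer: 1930560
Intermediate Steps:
C(R) = -6 (C(R) = 2*(-3) = -6)
I(r) = -6 - r
c(Q) = 1025 - Q (c(Q) = -1 + ((-6 - Q) - 1*(-1032)) = -1 + ((-6 - Q) + 1032) = -1 + (1026 - Q) = 1025 - Q)
1928125 + c(-1410) = 1928125 + (1025 - 1*(-1410)) = 1928125 + (1025 + 1410) = 1928125 + 2435 = 1930560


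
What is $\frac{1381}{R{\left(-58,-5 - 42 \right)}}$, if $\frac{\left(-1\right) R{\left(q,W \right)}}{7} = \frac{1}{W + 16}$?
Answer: $\frac{42811}{7} \approx 6115.9$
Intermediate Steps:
$R{\left(q,W \right)} = - \frac{7}{16 + W}$ ($R{\left(q,W \right)} = - \frac{7}{W + 16} = - \frac{7}{16 + W}$)
$\frac{1381}{R{\left(-58,-5 - 42 \right)}} = \frac{1381}{\left(-7\right) \frac{1}{16 - 47}} = \frac{1381}{\left(-7\right) \frac{1}{-31}} = \frac{1381}{\left(-7\right) \left(- \frac{1}{31}\right)} = \frac{1381}{\frac{7}{31}} = 1381 \cdot \frac{31}{7} = \frac{42811}{7}$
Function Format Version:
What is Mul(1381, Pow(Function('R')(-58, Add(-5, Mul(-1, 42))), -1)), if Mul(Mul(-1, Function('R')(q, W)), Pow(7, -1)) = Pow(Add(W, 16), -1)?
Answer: Rational(42811, 7) ≈ 6115.9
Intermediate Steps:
Function('R')(q, W) = Mul(-7, Pow(Add(16, W), -1)) (Function('R')(q, W) = Mul(-7, Pow(Add(W, 16), -1)) = Mul(-7, Pow(Add(16, W), -1)))
Mul(1381, Pow(Function('R')(-58, Add(-5, Mul(-1, 42))), -1)) = Mul(1381, Pow(Mul(-7, Pow(Add(16, Add(-5, Mul(-1, 42))), -1)), -1)) = Mul(1381, Pow(Mul(-7, Pow(Add(16, Add(-5, -42)), -1)), -1)) = Mul(1381, Pow(Mul(-7, Pow(Add(16, -47), -1)), -1)) = Mul(1381, Pow(Mul(-7, Pow(-31, -1)), -1)) = Mul(1381, Pow(Mul(-7, Rational(-1, 31)), -1)) = Mul(1381, Pow(Rational(7, 31), -1)) = Mul(1381, Rational(31, 7)) = Rational(42811, 7)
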